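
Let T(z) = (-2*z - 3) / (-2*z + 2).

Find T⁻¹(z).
Set w = T(z) = (-2*z - 3) / (-2*z + 2) and solve for z:
  w*(-2*z + 2) = -2*z - 3
  2*w + z*(2 - 2*w) + 3 = 0
  z*(2 - 2*w) = -2*w - 3
  z = (2*w + 3)/(2*w - 2)
Renaming the variable, T⁻¹(z) = (2*z + 3)/(2*z - 2).
(Check: ad - bc = -10 ≠ 0, so T is invertible.)

Final answer: (2*z + 3)/(2*z - 2)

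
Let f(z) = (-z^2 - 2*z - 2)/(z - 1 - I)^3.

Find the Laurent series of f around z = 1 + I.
(-4 - 4*I)/(z - 1 - I)^3 + (-4 - 2*I)/(z - 1 - I)^2 - 1/(z - 1 - I)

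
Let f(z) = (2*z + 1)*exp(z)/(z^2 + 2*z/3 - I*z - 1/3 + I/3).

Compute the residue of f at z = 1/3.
Write f(z) = P(z)/Q(z) with P(z) = (2*z + 1)*exp(z) and Q(z) = z^2 + 2*z/3 - I*z - 1/3 + I/3.
The denominator factors as Q(z) = (z + 1 - I)*(z - 1/3), so z = 1/3 is a simple zero of Q and P is analytic there; z = 1/3 is therefore a simple pole and
  Res(f, z₀) = P(z₀)/Q'(z₀).

Q'(z) = 2*z + 2/3 - I, so Q'(1/3) = 4/3 - I.
P(1/3) = 5*exp(1/3)/3.

Res(f, 1/3) = (5*exp(1/3)/3)/(4/3 - I) = (4/5 + 3*I/5)*exp(1/3)

Final answer: (4/5 + 3*I/5)*exp(1/3)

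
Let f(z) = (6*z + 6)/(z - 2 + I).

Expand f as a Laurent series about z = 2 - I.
Put w = z - (2 - I), i.e. z = w + 2 - I. The denominator is w, so it suffices to rewrite the numerator in powers of w.

P(z) = 6*z + 6
P(w + 2 - I) = 18 - 6*I + 6*w

Dividing each term by w:
  f = (18 - 6*I)/w + 6

Substituting back w = z - 2 + I:
  f(z) = (18 - 6*I)/(z - 2 + I) + 6

The series is finite because the numerator is a polynomial; the negative powers form the principal part, and the coefficient of 1/(z - 2 + I) gives Res(f, 2 - I) = 18 - 6*I.

Final answer: (18 - 6*I)/(z - 2 + I) + 6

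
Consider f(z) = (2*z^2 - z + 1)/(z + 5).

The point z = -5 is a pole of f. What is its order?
Factor the denominator:
  z + 5 = (z + 5)

The numerator P(z) = 2*z^2 - z + 1 has P(-5) = 56 ≠ 0, so no factor of (z + 5) cancels.
Near z = -5 we can therefore write f(z) = g(z)/(z + 5) with g analytic at -5 and g(-5) ≠ 0 (g is just the numerator).

Hence z = -5 is a pole of order 1.

Final answer: 1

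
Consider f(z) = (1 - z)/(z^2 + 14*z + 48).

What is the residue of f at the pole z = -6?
7/2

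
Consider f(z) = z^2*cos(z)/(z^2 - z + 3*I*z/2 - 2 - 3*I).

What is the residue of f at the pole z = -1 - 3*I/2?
Write f(z) = P(z)/Q(z) with P(z) = z^2*cos(z) and Q(z) = z^2 - z + 3*I*z/2 - 2 - 3*I.
The denominator factors as Q(z) = (z + 1 + 3*I/2)*(z - 2), so z = -1 - 3*I/2 is a simple zero of Q and P is analytic there; z = -1 - 3*I/2 is therefore a simple pole and
  Res(f, z₀) = P(z₀)/Q'(z₀).

Q'(z) = 2*z - 1 + 3*I/2, so Q'(-1 - 3*I/2) = -3 - 3*I/2.
P(-1 - 3*I/2) = (-5/4 + 3*I)*cos(1 + 3*I/2).

Res(f, -1 - 3*I/2) = ((-5/4 + 3*I)*cos(1 + 3*I/2))/(-3 - 3*I/2) = (-1/15 - 29*I/30)*cos(1 + 3*I/2)

Final answer: (-1/15 - 29*I/30)*cos(1 + 3*I/2)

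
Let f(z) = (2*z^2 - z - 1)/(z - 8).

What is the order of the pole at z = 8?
1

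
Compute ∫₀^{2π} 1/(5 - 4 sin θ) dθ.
Call the integral J. The integrand is 2π-periodic and we integrate over a full period, so shifting θ does not change the value (θ → θ + π/2 turns sin θ into cos θ; θ → θ + π flips the sign of the trig term). Hence
  J = ∫₀^{2π} dθ/(5 + 4 cos θ).
Put z = e^{iθ}: then cos θ = (z + 1/z)/2, dθ = dz/(iz), and z runs once counterclockwise around |z| = 1:
  J = ∮_{|z|=1} 1/(5 + 4*(z + 1/z)/2) · dz/(iz) = (2/i) ∮_{|z|=1} dz/(4*z^2 + 10*z + 4).
The roots of 4*z^2 + 10*z + 4 are z = (-5 ± sqrt(5^2 - 4^2))/4, with sqrt(9) = 3; their product is 1, so only z₊ = -1/2 lies inside the unit circle (z₋ = -2 lies outside).
z₊ is a simple zero of q(z) = 4*z^2 + 10*z + 4, so Res(1/q, z₊) = 1/q'(z₊) with q'(z) = 8*z + 10; and q'(z₊) = 4*(z₊ - z₋) = 6.
Therefore J = (2/i) · 2πi · 1/(6) = 2*pi/(3) = 2*pi/3

Final answer: 2*pi/3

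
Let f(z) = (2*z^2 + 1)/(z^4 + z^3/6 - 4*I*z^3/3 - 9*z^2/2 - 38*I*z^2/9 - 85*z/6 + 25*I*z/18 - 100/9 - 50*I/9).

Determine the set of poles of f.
The singularities of f are the zeros of the denominator. Factoring,
  z^4 + z^3/6 - 4*I*z^3/3 - 9*z^2/2 - 38*I*z^2/9 - 85*z/6 + 25*I*z/18 - 100/9 - 50*I/9 = (z + 2 + I)*(z + 2/3 - 2*I)*(z - 3 - I)*(z + 1/2 + 2*I/3)
so the candidates are z = -2 - I, z = -2/3 + 2*I, z = 3 + I, z = -1/2 - 2*I/3.

Check the numerator P(z) = 2*z^2 + 1 at each one:
  P(-2 - I) = 7 + 8*I ≠ 0, so z = -2 - I is a (simple) pole.
  P(-2/3 + 2*I) = -55/9 - 16*I/3 ≠ 0, so z = -2/3 + 2*I is a (simple) pole.
  P(3 + I) = 17 + 12*I ≠ 0, so z = 3 + I is a (simple) pole.
  P(-1/2 - 2*I/3) = 11/18 + 4*I/3 ≠ 0, so z = -1/2 - 2*I/3 is a (simple) pole.

Poles of f: {-2 - I, -2/3 + 2*I, -1/2 - 2*I/3, 3 + I}

Final answer: {-2 - I, -2/3 + 2*I, -1/2 - 2*I/3, 3 + I}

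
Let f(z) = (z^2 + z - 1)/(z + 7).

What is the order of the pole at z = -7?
Factor the denominator:
  z + 7 = (z + 7)

The numerator P(z) = z^2 + z - 1 has P(-7) = 41 ≠ 0, so no factor of (z + 7) cancels.
Near z = -7 we can therefore write f(z) = g(z)/(z + 7) with g analytic at -7 and g(-7) ≠ 0 (g is just the numerator).

Hence z = -7 is a pole of order 1.

Final answer: 1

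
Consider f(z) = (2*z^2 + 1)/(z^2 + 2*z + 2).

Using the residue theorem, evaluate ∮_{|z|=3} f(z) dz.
By the residue theorem, ∮_C f(z) dz = 2πi · (sum of the residues of f at the poles inside |z| = 3).

The denominator factors as (z + 1 + I)*(z + 1 - I), so the singularities of f are simple poles at z = -1 - I, z = -1 + I.
  |-1 - I|² = 2 < 9 = 3², so this pole is inside the contour.
  |-1 + I|² = 2 < 9 = 3², so this pole is inside the contour.

With P(z) = 2*z^2 + 1 and Q(z) = z^2 + 2*z + 2, each pole is simple, so Res(f, z₀) = P(z₀)/Q'(z₀) with Q'(z) = 2*z + 2.
  Res(f, -1 - I) = P(-1 - I)/Q'(-1 - I) = (1 + 4*I)/(-2*I) = -2 + I/2
  Res(f, -1 + I) = P(-1 + I)/Q'(-1 + I) = (1 - 4*I)/(2*I) = -2 - I/2

Sum of residues inside C: -4
∮_C f(z) dz = 2πi · (-4) = -8*I*pi

Final answer: -8*I*pi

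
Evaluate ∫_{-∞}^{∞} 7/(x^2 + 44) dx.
Let f(z) = 7/(z^2 + 44). The denominator has no real zeros and deg Q - deg P = 2 ≥ 2, so the integral of f over the upper semicircle |z| = R tends to 0 as R → ∞. Closing the contour in the upper half-plane,
  ∫_{-∞}^{∞} f(x) dx = 2πi · Σ Res(f, z_k)  over the poles with Im z_k > 0.

Zeros of the denominator: z^2 + 44 = 0 gives z = ±2*sqrt(11)*I.
Upper half-plane: z = 2*sqrt(11)*I (simple).

Each pole is a simple zero of Q(z) = z^2 + 44, so Res(f, z₀) = P(z₀)/Q'(z₀) with P(z) = 7, Q'(z) = 2*z:
  Res(f, 2*sqrt(11)*I) = (7)/(4*sqrt(11)*I) = -7*sqrt(11)*I/44

∫_{-∞}^{∞} f(x) dx = 2πi · (-7*sqrt(11)*I/44) = 7*sqrt(11)*pi/22

Final answer: 7*sqrt(11)*pi/22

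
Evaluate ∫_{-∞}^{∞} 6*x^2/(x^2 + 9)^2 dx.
Let f(z) = 6*z^2/(z^2 + 9)^2. The denominator has no real zeros and deg Q - deg P = 2 ≥ 2, so the integral of f over the upper semicircle |z| = R tends to 0 as R → ∞. Closing the contour in the upper half-plane,
  ∫_{-∞}^{∞} f(x) dx = 2πi · Σ Res(f, z_k)  over the poles with Im z_k > 0.

Zeros of the denominator: z^2 + 9 = 0 gives z = ±3*I.
Upper half-plane: z = 3*I (a pole of order 2).

Write f(z) = g(z)/(z - 3*I)^2 with g(z) = 6*z^2/(z + 3*I)^2. For a double pole, Res(f, z₀) = g'(z₀):
  g'(z) = 36*I*z/(z + 3*I)^3
  Res(f, 3*I) = g'(3*I) = -I/2

∫_{-∞}^{∞} f(x) dx = 2πi · (-I/2) = pi

Final answer: pi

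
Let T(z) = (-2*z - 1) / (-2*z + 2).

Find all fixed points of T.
T(z) = z means -2*z - 1 = z*(-2*z + 2), i.e.
  -2*z^2 + 4*z + 1 = 0.
Discriminant: (4)^2 - 4*(-2)*(1) = 24, so the roots are real.
  z = (-4 ± sqrt(24))/(2*(-2))
Fixed points: {1 - sqrt(6)/2, 1 + sqrt(6)/2}

Final answer: {1 - sqrt(6)/2, 1 + sqrt(6)/2}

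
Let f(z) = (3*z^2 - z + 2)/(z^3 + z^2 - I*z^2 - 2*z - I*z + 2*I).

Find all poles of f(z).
The singularities of f are the zeros of the denominator. Factoring,
  z^3 + z^2 - I*z^2 - 2*z - I*z + 2*I = (z - I)*(z + 2)*(z - 1)
so the candidates are z = I, z = -2, z = 1.

Check the numerator P(z) = 3*z^2 - z + 2 at each one:
  P(I) = -1 - I ≠ 0, so z = I is a (simple) pole.
  P(-2) = 16 ≠ 0, so z = -2 is a (simple) pole.
  P(1) = 4 ≠ 0, so z = 1 is a (simple) pole.

Poles of f: {-2, I, 1}

Final answer: {-2, I, 1}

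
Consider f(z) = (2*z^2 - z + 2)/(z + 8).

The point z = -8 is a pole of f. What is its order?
Factor the denominator:
  z + 8 = (z + 8)

The numerator P(z) = 2*z^2 - z + 2 has P(-8) = 138 ≠ 0, so no factor of (z + 8) cancels.
Near z = -8 we can therefore write f(z) = g(z)/(z + 8) with g analytic at -8 and g(-8) ≠ 0 (g is just the numerator).

Hence z = -8 is a pole of order 1.

Final answer: 1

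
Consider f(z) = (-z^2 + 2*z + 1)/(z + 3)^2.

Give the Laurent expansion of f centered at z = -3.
Put w = z - (-3), i.e. z = w - 3. The denominator is w^2, so it suffices to rewrite the numerator in powers of w.

P(z) = -z^2 + 2*z + 1
P(w - 3) = -14 + 8*w - w^2

Dividing each term by w^2:
  f = -14/w^2 + 8/w - 1

Substituting back w = z + 3:
  f(z) = -14/(z + 3)^2 + 8/(z + 3) - 1

The series is finite because the numerator is a polynomial; the negative powers form the principal part, and the coefficient of 1/(z + 3) gives Res(f, -3) = 8.

Final answer: -14/(z + 3)^2 + 8/(z + 3) - 1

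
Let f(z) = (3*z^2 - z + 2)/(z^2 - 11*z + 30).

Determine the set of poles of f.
The singularities of f are the zeros of the denominator. Factoring,
  z^2 - 11*z + 30 = (z - 6)*(z - 5)
so the candidates are z = 6, z = 5.

Check the numerator P(z) = 3*z^2 - z + 2 at each one:
  P(6) = 104 ≠ 0, so z = 6 is a (simple) pole.
  P(5) = 72 ≠ 0, so z = 5 is a (simple) pole.

Poles of f: {5, 6}

Final answer: {5, 6}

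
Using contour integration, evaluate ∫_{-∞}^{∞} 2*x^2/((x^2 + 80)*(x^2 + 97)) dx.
Let f(z) = 2*z^2/((z^2 + 80)*(z^2 + 97)). The denominator has no real zeros and deg Q - deg P = 2 ≥ 2, so the integral of f over the upper semicircle |z| = R tends to 0 as R → ∞. Closing the contour in the upper half-plane,
  ∫_{-∞}^{∞} f(x) dx = 2πi · Σ Res(f, z_k)  over the poles with Im z_k > 0.

Zeros of the denominator: z^2 + 97 = 0 gives z = ±sqrt(97)*I; z^2 + 80 = 0 gives z = ±4*sqrt(5)*I.
Upper half-plane: z = 4*sqrt(5)*I, z = sqrt(97)*I (simple).

Each pole is a simple zero of Q(z) = z^4 + 177*z^2 + 7760, so Res(f, z₀) = P(z₀)/Q'(z₀) with P(z) = 2*z^2, Q'(z) = 4*z^3 + 354*z:
  Res(f, 4*sqrt(5)*I) = (-160)/(136*sqrt(5)*I) = 4*sqrt(5)*I/17
  Res(f, sqrt(97)*I) = (-194)/(-34*sqrt(97)*I) = -sqrt(97)*I/17

Sum of residues: I*(-sqrt(97) + 4*sqrt(5))/17
∫_{-∞}^{∞} f(x) dx = 2πi · (I*(-sqrt(97) + 4*sqrt(5))/17) = 2*pi*(-4*sqrt(5) + sqrt(97))/17

Final answer: 2*pi*(-4*sqrt(5) + sqrt(97))/17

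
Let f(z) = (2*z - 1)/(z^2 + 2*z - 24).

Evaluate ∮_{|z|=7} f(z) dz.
By the residue theorem, ∮_C f(z) dz = 2πi · (sum of the residues of f at the poles inside |z| = 7).

The denominator factors as (z + 6)*(z - 4), so the singularities of f are simple poles at z = -6, z = 4.
  |-6|² = 36 < 49 = 7², so this pole is inside the contour.
  |4|² = 16 < 49 = 7², so this pole is inside the contour.

With P(z) = 2*z - 1 and Q(z) = z^2 + 2*z - 24, each pole is simple, so Res(f, z₀) = P(z₀)/Q'(z₀) with Q'(z) = 2*z + 2.
  Res(f, -6) = P(-6)/Q'(-6) = (-13)/(-10) = 13/10
  Res(f, 4) = P(4)/Q'(4) = (7)/(10) = 7/10

Sum of residues inside C: 2
∮_C f(z) dz = 2πi · (2) = 4*I*pi

Final answer: 4*I*pi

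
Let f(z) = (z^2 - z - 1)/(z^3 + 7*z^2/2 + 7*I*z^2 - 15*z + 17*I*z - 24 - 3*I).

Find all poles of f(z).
{-3 - 3*I, -3/2 - I, 1 - 3*I}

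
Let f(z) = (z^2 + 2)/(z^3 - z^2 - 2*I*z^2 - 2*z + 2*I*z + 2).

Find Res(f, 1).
Write f(z) = P(z)/Q(z) with P(z) = z^2 + 2 and Q(z) = z^3 - z^2 - 2*I*z^2 - 2*z + 2*I*z + 2.
The denominator factors as Q(z) = (z - 1)*(z - 1 - I)*(z + 1 - I), so z = 1 is a simple zero of Q and P is analytic there; z = 1 is therefore a simple pole and
  Res(f, z₀) = P(z₀)/Q'(z₀).

Q'(z) = 3*z^2 - 2*z - 4*I*z - 2 + 2*I, so Q'(1) = -1 - 2*I.
P(1) = 3.

Res(f, 1) = (3)/(-1 - 2*I) = -3/5 + 6*I/5

Final answer: -3/5 + 6*I/5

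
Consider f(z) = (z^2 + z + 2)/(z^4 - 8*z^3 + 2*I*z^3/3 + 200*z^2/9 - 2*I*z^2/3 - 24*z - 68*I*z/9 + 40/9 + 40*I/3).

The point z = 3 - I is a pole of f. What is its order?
Factor the denominator:
  z^4 - 8*z^3 + 2*I*z^3/3 + 200*z^2/9 - 2*I*z^2/3 - 24*z - 68*I*z/9 + 40/9 + 40*I/3 = (z - 3 + I)^2*(z - 2 - 2*I/3)*(z - 2*I/3)

The numerator P(z) = z^2 + z + 2 has P(3 - I) = 13 - 7*I ≠ 0, so no factor of (z - 3 + I) cancels.
Near z = 3 - I we can therefore write f(z) = g(z)/(z - 3 + I)^2 with g analytic at 3 - I and g(3 - I) ≠ 0 (g is the numerator divided by the remaining denominator factors).

Hence z = 3 - I is a pole of order 2.

Final answer: 2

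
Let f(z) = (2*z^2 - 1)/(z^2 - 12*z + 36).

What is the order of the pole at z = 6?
Factor the denominator:
  z^2 - 12*z + 36 = (z - 6)^2

The numerator P(z) = 2*z^2 - 1 has P(6) = 71 ≠ 0, so no factor of (z - 6) cancels.
Near z = 6 we can therefore write f(z) = g(z)/(z - 6)^2 with g analytic at 6 and g(6) ≠ 0 (g is just the numerator).

Hence z = 6 is a pole of order 2.

Final answer: 2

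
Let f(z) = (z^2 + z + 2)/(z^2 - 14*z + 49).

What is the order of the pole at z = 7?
Factor the denominator:
  z^2 - 14*z + 49 = (z - 7)^2

The numerator P(z) = z^2 + z + 2 has P(7) = 58 ≠ 0, so no factor of (z - 7) cancels.
Near z = 7 we can therefore write f(z) = g(z)/(z - 7)^2 with g analytic at 7 and g(7) ≠ 0 (g is just the numerator).

Hence z = 7 is a pole of order 2.

Final answer: 2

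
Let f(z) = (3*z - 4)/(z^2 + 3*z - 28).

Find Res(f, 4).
Write f(z) = P(z)/Q(z) with P(z) = 3*z - 4 and Q(z) = z^2 + 3*z - 28.
The denominator factors as Q(z) = (z - 4)*(z + 7), so z = 4 is a simple zero of Q and P is analytic there; z = 4 is therefore a simple pole and
  Res(f, z₀) = P(z₀)/Q'(z₀).

Q'(z) = 2*z + 3, so Q'(4) = 11.
P(4) = 8.

Res(f, 4) = (8)/(11) = 8/11

Final answer: 8/11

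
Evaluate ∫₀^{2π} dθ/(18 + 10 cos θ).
sqrt(14)*pi/28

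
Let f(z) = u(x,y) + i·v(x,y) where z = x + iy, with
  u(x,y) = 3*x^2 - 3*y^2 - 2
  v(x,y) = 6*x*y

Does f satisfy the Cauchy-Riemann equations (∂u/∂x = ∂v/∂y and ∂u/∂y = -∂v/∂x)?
∂u/∂x = 6*x
∂v/∂y = 6*x
∂u/∂y = -6*y
∂v/∂x = 6*y
∂u/∂x = ∂v/∂y and ∂u/∂y = -∂v/∂x hold identically; f is analytic.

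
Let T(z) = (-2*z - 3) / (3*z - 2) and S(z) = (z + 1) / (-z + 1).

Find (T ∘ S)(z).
(T ∘ S)(z) = T(S(z)) = ((-2)*S(z) + (-3))/((3)*S(z) + (-2)). Multiply numerator and denominator by -z + 1:
  numerator:   (-2)*(z + 1) + (-3)*(-z + 1) = z - 5
  denominator: (3)*(z + 1) + (-2)*(-z + 1) = 5*z + 1
(T ∘ S)(z) = (z - 5)/(5*z + 1)

Final answer: (z - 5)/(5*z + 1)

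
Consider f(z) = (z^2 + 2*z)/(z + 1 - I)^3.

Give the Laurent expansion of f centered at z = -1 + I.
Put w = z - (-1 + I), i.e. z = w - 1 + I. The denominator is w^3, so it suffices to rewrite the numerator in powers of w.

P(z) = z^2 + 2*z
P(w - 1 + I) = -2 + 2*I*w + w^2

Dividing each term by w^3:
  f = -2/w^3 + 2*I/w^2 + 1/w

Substituting back w = z + 1 - I:
  f(z) = -2/(z + 1 - I)^3 + 2*I/(z + 1 - I)^2 + 1/(z + 1 - I)

The series is finite because the numerator is a polynomial; the negative powers form the principal part, and the coefficient of 1/(z + 1 - I) gives Res(f, -1 + I) = 1.

Final answer: -2/(z + 1 - I)^3 + 2*I/(z + 1 - I)^2 + 1/(z + 1 - I)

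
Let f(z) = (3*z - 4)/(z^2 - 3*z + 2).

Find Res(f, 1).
Write f(z) = P(z)/Q(z) with P(z) = 3*z - 4 and Q(z) = z^2 - 3*z + 2.
The denominator factors as Q(z) = (z - 1)*(z - 2), so z = 1 is a simple zero of Q and P is analytic there; z = 1 is therefore a simple pole and
  Res(f, z₀) = P(z₀)/Q'(z₀).

Q'(z) = 2*z - 3, so Q'(1) = -1.
P(1) = -1.

Res(f, 1) = (-1)/(-1) = 1

Final answer: 1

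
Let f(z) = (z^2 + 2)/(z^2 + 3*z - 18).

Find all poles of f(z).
The singularities of f are the zeros of the denominator. Factoring,
  z^2 + 3*z - 18 = (z + 6)*(z - 3)
so the candidates are z = -6, z = 3.

Check the numerator P(z) = z^2 + 2 at each one:
  P(-6) = 38 ≠ 0, so z = -6 is a (simple) pole.
  P(3) = 11 ≠ 0, so z = 3 is a (simple) pole.

Poles of f: {-6, 3}

Final answer: {-6, 3}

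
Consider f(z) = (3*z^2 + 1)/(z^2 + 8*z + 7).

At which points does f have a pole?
The singularities of f are the zeros of the denominator. Factoring,
  z^2 + 8*z + 7 = (z + 7)*(z + 1)
so the candidates are z = -7, z = -1.

Check the numerator P(z) = 3*z^2 + 1 at each one:
  P(-7) = 148 ≠ 0, so z = -7 is a (simple) pole.
  P(-1) = 4 ≠ 0, so z = -1 is a (simple) pole.

Poles of f: {-7, -1}

Final answer: {-7, -1}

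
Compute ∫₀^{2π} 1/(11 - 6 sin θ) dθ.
Call the integral J. The integrand is 2π-periodic and we integrate over a full period, so shifting θ does not change the value (θ → θ + π/2 turns sin θ into cos θ; θ → θ + π flips the sign of the trig term). Hence
  J = ∫₀^{2π} dθ/(11 + 6 cos θ).
Put z = e^{iθ}: then cos θ = (z + 1/z)/2, dθ = dz/(iz), and z runs once counterclockwise around |z| = 1:
  J = ∮_{|z|=1} 1/(11 + 6*(z + 1/z)/2) · dz/(iz) = (2/i) ∮_{|z|=1} dz/(6*z^2 + 22*z + 6).
The roots of 6*z^2 + 22*z + 6 are z = (-11 ± sqrt(11^2 - 6^2))/6, with sqrt(85) = sqrt(85); their product is 1, so only z₊ = -11/6 + sqrt(85)/6 lies inside the unit circle (z₋ = -11/6 - sqrt(85)/6 lies outside).
z₊ is a simple zero of q(z) = 6*z^2 + 22*z + 6, so Res(1/q, z₊) = 1/q'(z₊) with q'(z) = 12*z + 22; and q'(z₊) = 6*(z₊ - z₋) = 2*sqrt(85).
Therefore J = (2/i) · 2πi · 1/(2*sqrt(85)) = 2*pi/(sqrt(85)) = 2*sqrt(85)*pi/85

Final answer: 2*sqrt(85)*pi/85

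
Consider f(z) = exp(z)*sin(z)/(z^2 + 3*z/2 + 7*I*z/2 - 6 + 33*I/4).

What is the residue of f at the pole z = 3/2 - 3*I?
Write f(z) = P(z)/Q(z) with P(z) = exp(z)*sin(z) and Q(z) = z^2 + 3*z/2 + 7*I*z/2 - 6 + 33*I/4.
The denominator factors as Q(z) = (z - 3/2 + 3*I)*(z + 3 + I/2), so z = 3/2 - 3*I is a simple zero of Q and P is analytic there; z = 3/2 - 3*I is therefore a simple pole and
  Res(f, z₀) = P(z₀)/Q'(z₀).

Q'(z) = 2*z + 3/2 + 7*I/2, so Q'(3/2 - 3*I) = 9/2 - 5*I/2.
P(3/2 - 3*I) = exp(3/2 - 3*I)*sin(3/2 - 3*I).

Res(f, 3/2 - 3*I) = (exp(3/2 - 3*I)*sin(3/2 - 3*I))/(9/2 - 5*I/2) = (9/53 + 5*I/53)*exp(3/2 - 3*I)*sin(3/2 - 3*I)

Final answer: (9/53 + 5*I/53)*exp(3/2 - 3*I)*sin(3/2 - 3*I)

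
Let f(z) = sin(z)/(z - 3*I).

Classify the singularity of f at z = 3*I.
Write f(z) = g(z)/(z - 3*I) with g(z) = sin(z).
g is entire and g(3*I) = I*sinh(3) ≠ 0, so no factor of (z - 3*I) cancels: the Laurent expansion of f about z = 3*I starts at the power -1, i.e. lim_{z→z₀} (z - z₀) f(z) = I*sinh(3) is finite and nonzero.
So z = 3*I is a pole of order 1.

Final answer: pole of order 1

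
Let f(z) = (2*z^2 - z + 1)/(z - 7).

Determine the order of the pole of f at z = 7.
1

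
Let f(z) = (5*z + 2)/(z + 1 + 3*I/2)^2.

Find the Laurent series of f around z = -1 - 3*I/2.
Put w = z - (-1 - 3*I/2), i.e. z = w - 1 - 3*I/2. The denominator is w^2, so it suffices to rewrite the numerator in powers of w.

P(z) = 5*z + 2
P(w - 1 - 3*I/2) = -3 - 15*I/2 + 5*w

Dividing each term by w^2:
  f = (-3 - 15*I/2)/w^2 + 5/w

Substituting back w = z + 1 + 3*I/2:
  f(z) = (-3 - 15*I/2)/(z + 1 + 3*I/2)^2 + 5/(z + 1 + 3*I/2)

The series is finite because the numerator is a polynomial; the negative powers form the principal part, and the coefficient of 1/(z + 1 + 3*I/2) gives Res(f, -1 - 3*I/2) = 5.

Final answer: (-3 - 15*I/2)/(z + 1 + 3*I/2)^2 + 5/(z + 1 + 3*I/2)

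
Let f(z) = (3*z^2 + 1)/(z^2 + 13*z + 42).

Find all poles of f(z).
The singularities of f are the zeros of the denominator. Factoring,
  z^2 + 13*z + 42 = (z + 6)*(z + 7)
so the candidates are z = -6, z = -7.

Check the numerator P(z) = 3*z^2 + 1 at each one:
  P(-6) = 109 ≠ 0, so z = -6 is a (simple) pole.
  P(-7) = 148 ≠ 0, so z = -7 is a (simple) pole.

Poles of f: {-7, -6}

Final answer: {-7, -6}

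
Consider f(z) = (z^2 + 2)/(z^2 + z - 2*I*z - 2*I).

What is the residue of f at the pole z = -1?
-3/5 + 6*I/5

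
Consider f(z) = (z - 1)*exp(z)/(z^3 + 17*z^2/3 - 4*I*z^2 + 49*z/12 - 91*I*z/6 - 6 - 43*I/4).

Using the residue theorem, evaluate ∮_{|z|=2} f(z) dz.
By the residue theorem, ∮_C f(z) dz = 2πi · (sum of the residues of f at the poles inside |z| = 2).

The denominator factors as (z + 2/3 - 3*I/2)*(z + 2 - I)*(z + 3 - 3*I/2), so the singularities of f are simple poles at z = -2/3 + 3*I/2, z = -2 + I, z = -3 + 3*I/2.
  |-2/3 + 3*I/2|² = 97/36 < 4 = 2², so this pole is inside the contour.
  |-2 + I|² = 5 > 4 = 2², so this pole is outside the contour.
  |-3 + 3*I/2|² = 45/4 > 4 = 2², so this pole is outside the contour.

With P(z) = (z - 1)*exp(z) and Q(z) = z^3 + 17*z^2/3 - 4*I*z^2 + 49*z/12 - 91*I*z/6 - 6 - 43*I/4, each pole is simple, so Res(f, z₀) = P(z₀)/Q'(z₀) with Q'(z) = 3*z^2 + 34*z/3 - 8*I*z + 49/12 - 91*I/6.
  Res(f, -2/3 + 3*I/2) = P(-2/3 + 3*I/2)/Q'(-2/3 + 3*I/2) = ((-5/3 + 3*I/2)*exp(-2/3 + 3*I/2))/(28/9 + 7*I/6) = (-159/511 + 306*I/511)*exp(-2/3 + 3*I/2)

∮_C f(z) dz = 2πi · ((-159/511 + 306*I/511)*exp(-2/3 + 3*I/2)) = pi*(-612/511 - 318*I/511)*exp(-2/3 + 3*I/2)

Final answer: pi*(-612/511 - 318*I/511)*exp(-2/3 + 3*I/2)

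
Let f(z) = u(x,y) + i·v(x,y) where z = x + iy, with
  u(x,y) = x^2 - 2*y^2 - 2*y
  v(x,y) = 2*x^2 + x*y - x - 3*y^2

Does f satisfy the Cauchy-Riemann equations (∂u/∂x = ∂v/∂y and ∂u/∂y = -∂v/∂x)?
∂u/∂x = 2*x
∂v/∂y = x - 6*y
∂u/∂y = -4*y - 2
∂v/∂x = 4*x + y - 1
∂u/∂x ≠ ∂v/∂y and ∂u/∂y ≠ -∂v/∂x; the Cauchy-Riemann equations are not satisfied, so f is not analytic.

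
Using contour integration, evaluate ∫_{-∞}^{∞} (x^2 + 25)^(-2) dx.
Let f(z) = (z^2 + 25)^(-2). The denominator has no real zeros and deg Q - deg P = 4 ≥ 2, so the integral of f over the upper semicircle |z| = R tends to 0 as R → ∞. Closing the contour in the upper half-plane,
  ∫_{-∞}^{∞} f(x) dx = 2πi · Σ Res(f, z_k)  over the poles with Im z_k > 0.

Zeros of the denominator: z^2 + 25 = 0 gives z = ±5*I.
Upper half-plane: z = 5*I (a pole of order 2).

Write f(z) = g(z)/(z - 5*I)^2 with g(z) = (z + 5*I)^(-2). For a double pole, Res(f, z₀) = g'(z₀):
  g'(z) = -2/(z + 5*I)^3
  Res(f, 5*I) = g'(5*I) = -I/500

∫_{-∞}^{∞} f(x) dx = 2πi · (-I/500) = pi/250

Final answer: pi/250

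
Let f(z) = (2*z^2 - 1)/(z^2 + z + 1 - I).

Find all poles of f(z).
The singularities of f are the zeros of the denominator. Factoring,
  z^2 + z + 1 - I = (z + 1 + I)*(z - I)
so the candidates are z = -1 - I, z = I.

Check the numerator P(z) = 2*z^2 - 1 at each one:
  P(-1 - I) = -1 + 4*I ≠ 0, so z = -1 - I is a (simple) pole.
  P(I) = -3 ≠ 0, so z = I is a (simple) pole.

Poles of f: {-1 - I, I}

Final answer: {-1 - I, I}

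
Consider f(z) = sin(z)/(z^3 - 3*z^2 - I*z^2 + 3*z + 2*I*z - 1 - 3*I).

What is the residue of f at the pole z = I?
Write f(z) = P(z)/Q(z) with P(z) = sin(z) and Q(z) = z^3 - 3*z^2 - I*z^2 + 3*z + 2*I*z - 1 - 3*I.
The denominator factors as Q(z) = (z - 1 + I)*(z - 2 - I)*(z - I), so z = I is a simple zero of Q and P is analytic there; z = I is therefore a simple pole and
  Res(f, z₀) = P(z₀)/Q'(z₀).

Q'(z) = 3*z^2 - 6*z - 2*I*z + 3 + 2*I, so Q'(I) = 2 - 4*I.
P(I) = I*sinh(1).

Res(f, I) = (I*sinh(1))/(2 - 4*I) = (-1/5 + I/10)*sinh(1)

Final answer: (-1/5 + I/10)*sinh(1)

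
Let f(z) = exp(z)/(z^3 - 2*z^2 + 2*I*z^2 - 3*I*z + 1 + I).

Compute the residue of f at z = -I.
Write f(z) = P(z)/Q(z) with P(z) = exp(z) and Q(z) = z^3 - 2*z^2 + 2*I*z^2 - 3*I*z + 1 + I.
The denominator factors as Q(z) = (z - 1)*(z + I)*(z - 1 + I), so z = -I is a simple zero of Q and P is analytic there; z = -I is therefore a simple pole and
  Res(f, z₀) = P(z₀)/Q'(z₀).

Q'(z) = 3*z^2 - 4*z + 4*I*z - 3*I, so Q'(-I) = 1 + I.
P(-I) = exp(-I).

Res(f, -I) = (exp(-I))/(1 + I) = (1/2 - I/2)*exp(-I)

Final answer: (1/2 - I/2)*exp(-I)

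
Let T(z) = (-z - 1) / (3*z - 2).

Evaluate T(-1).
Substitute z = -1:
  numerator:   -(-1) - 1 = 0
  denominator: 3*(-1) - 2 = -5
T(-1) = (0)/(-5) = 0

Final answer: 0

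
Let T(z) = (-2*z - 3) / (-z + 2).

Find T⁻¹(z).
Set w = T(z) = (-2*z - 3) / (-z + 2) and solve for z:
  w*(-z + 2) = -2*z - 3
  2*w + z*(2 - w) + 3 = 0
  z*(2 - w) = -2*w - 3
  z = (2*w + 3)/(w - 2)
Renaming the variable, T⁻¹(z) = (2*z + 3)/(z - 2).
(Check: ad - bc = -7 ≠ 0, so T is invertible.)

Final answer: (2*z + 3)/(z - 2)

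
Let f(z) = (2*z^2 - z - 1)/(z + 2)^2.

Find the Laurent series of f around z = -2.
Put w = z - (-2), i.e. z = w - 2. The denominator is w^2, so it suffices to rewrite the numerator in powers of w.

P(z) = 2*z^2 - z - 1
P(w - 2) = 9 - 9*w + 2*w^2

Dividing each term by w^2:
  f = 9/w^2 - 9/w + 2

Substituting back w = z + 2:
  f(z) = 9/(z + 2)^2 - 9/(z + 2) + 2

The series is finite because the numerator is a polynomial; the negative powers form the principal part, and the coefficient of 1/(z + 2) gives Res(f, -2) = -9.

Final answer: 9/(z + 2)^2 - 9/(z + 2) + 2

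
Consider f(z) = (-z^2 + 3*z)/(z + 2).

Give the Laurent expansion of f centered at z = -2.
Put w = z - (-2), i.e. z = w - 2. The denominator is w, so it suffices to rewrite the numerator in powers of w.

P(z) = -z^2 + 3*z
P(w - 2) = -10 + 7*w - w^2

Dividing each term by w:
  f = -10/w + 7 - w

Substituting back w = z + 2:
  f(z) = -10/(z + 2) + 7 - (z + 2)

The series is finite because the numerator is a polynomial; the negative powers form the principal part, and the coefficient of 1/(z + 2) gives Res(f, -2) = -10.

Final answer: -10/(z + 2) + 7 - (z + 2)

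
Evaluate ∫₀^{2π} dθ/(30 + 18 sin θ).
Call the integral J. The integrand is 2π-periodic and we integrate over a full period, so shifting θ does not change the value (θ → θ + π/2 turns sin θ into cos θ). Hence
  J = ∫₀^{2π} dθ/(30 + 18 cos θ).
Put z = e^{iθ}: then cos θ = (z + 1/z)/2, dθ = dz/(iz), and z runs once counterclockwise around |z| = 1:
  J = ∮_{|z|=1} 1/(30 + 18*(z + 1/z)/2) · dz/(iz) = (2/i) ∮_{|z|=1} dz/(18*z^2 + 60*z + 18).
The roots of 18*z^2 + 60*z + 18 are z = (-30 ± sqrt(30^2 - 18^2))/18, with sqrt(576) = 24; their product is 1, so only z₊ = -1/3 lies inside the unit circle (z₋ = -3 lies outside).
z₊ is a simple zero of q(z) = 18*z^2 + 60*z + 18, so Res(1/q, z₊) = 1/q'(z₊) with q'(z) = 36*z + 60; and q'(z₊) = 18*(z₊ - z₋) = 48.
Therefore J = (2/i) · 2πi · 1/(48) = 2*pi/(24) = pi/12

Final answer: pi/12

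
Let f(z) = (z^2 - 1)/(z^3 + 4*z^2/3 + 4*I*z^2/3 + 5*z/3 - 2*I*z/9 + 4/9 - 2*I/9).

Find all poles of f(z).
The singularities of f are the zeros of the denominator. Factoring,
  z^3 + 4*z^2/3 + 4*I*z^2/3 + 5*z/3 - 2*I*z/9 + 4/9 - 2*I/9 = (z + 1/3)*(z + 1 + 2*I)*(z - 2*I/3)
so the candidates are z = -1/3, z = -1 - 2*I, z = 2*I/3.

Check the numerator P(z) = z^2 - 1 at each one:
  P(-1/3) = -8/9 ≠ 0, so z = -1/3 is a (simple) pole.
  P(-1 - 2*I) = -4 + 4*I ≠ 0, so z = -1 - 2*I is a (simple) pole.
  P(2*I/3) = -13/9 ≠ 0, so z = 2*I/3 is a (simple) pole.

Poles of f: {-1 - 2*I, -1/3, 2*I/3}

Final answer: {-1 - 2*I, -1/3, 2*I/3}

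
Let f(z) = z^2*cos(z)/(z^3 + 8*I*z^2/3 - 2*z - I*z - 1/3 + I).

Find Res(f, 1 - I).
(6/25 - 12*I/25)*cos(1 - I)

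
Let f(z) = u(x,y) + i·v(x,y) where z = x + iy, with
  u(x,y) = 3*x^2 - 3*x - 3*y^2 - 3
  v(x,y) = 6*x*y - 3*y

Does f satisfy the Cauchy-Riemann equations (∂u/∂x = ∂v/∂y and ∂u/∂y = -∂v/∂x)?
∂u/∂x = 6*x - 3
∂v/∂y = 6*x - 3
∂u/∂y = -6*y
∂v/∂x = 6*y
∂u/∂x = ∂v/∂y and ∂u/∂y = -∂v/∂x hold identically; f is analytic.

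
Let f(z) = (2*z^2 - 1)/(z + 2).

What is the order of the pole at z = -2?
1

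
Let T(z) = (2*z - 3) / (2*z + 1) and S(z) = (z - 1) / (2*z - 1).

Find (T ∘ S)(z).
(T ∘ S)(z) = T(S(z)) = ((2)*S(z) + (-3))/((2)*S(z) + (1)). Multiply numerator and denominator by 2*z - 1:
  numerator:   (2)*(z - 1) + (-3)*(2*z - 1) = -4*z + 1
  denominator: (2)*(z - 1) + (1)*(2*z - 1) = 4*z - 3
(T ∘ S)(z) = (-4*z + 1)/(4*z - 3)

Final answer: (-4*z + 1)/(4*z - 3)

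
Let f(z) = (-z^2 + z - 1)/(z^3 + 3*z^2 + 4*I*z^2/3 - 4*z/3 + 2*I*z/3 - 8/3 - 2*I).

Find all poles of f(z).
{-3 - I, -1 - I/3, 1}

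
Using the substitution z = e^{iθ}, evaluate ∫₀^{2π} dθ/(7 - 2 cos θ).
Call the integral J. The integrand is 2π-periodic and we integrate over a full period, so shifting θ does not change the value (θ → θ + π flips the sign of the trig term). Hence
  J = ∫₀^{2π} dθ/(7 + 2 cos θ).
Put z = e^{iθ}: then cos θ = (z + 1/z)/2, dθ = dz/(iz), and z runs once counterclockwise around |z| = 1:
  J = ∮_{|z|=1} 1/(7 + 2*(z + 1/z)/2) · dz/(iz) = (2/i) ∮_{|z|=1} dz/(2*z^2 + 14*z + 2).
The roots of 2*z^2 + 14*z + 2 are z = (-7 ± sqrt(7^2 - 2^2))/2, with sqrt(45) = 3*sqrt(5); their product is 1, so only z₊ = -7/2 + 3*sqrt(5)/2 lies inside the unit circle (z₋ = -7/2 - 3*sqrt(5)/2 lies outside).
z₊ is a simple zero of q(z) = 2*z^2 + 14*z + 2, so Res(1/q, z₊) = 1/q'(z₊) with q'(z) = 4*z + 14; and q'(z₊) = 2*(z₊ - z₋) = 6*sqrt(5).
Therefore J = (2/i) · 2πi · 1/(6*sqrt(5)) = 2*pi/(3*sqrt(5)) = 2*sqrt(5)*pi/15

Final answer: 2*sqrt(5)*pi/15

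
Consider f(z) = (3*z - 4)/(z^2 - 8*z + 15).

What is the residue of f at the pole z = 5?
Write f(z) = P(z)/Q(z) with P(z) = 3*z - 4 and Q(z) = z^2 - 8*z + 15.
The denominator factors as Q(z) = (z - 3)*(z - 5), so z = 5 is a simple zero of Q and P is analytic there; z = 5 is therefore a simple pole and
  Res(f, z₀) = P(z₀)/Q'(z₀).

Q'(z) = 2*z - 8, so Q'(5) = 2.
P(5) = 11.

Res(f, 5) = (11)/(2) = 11/2

Final answer: 11/2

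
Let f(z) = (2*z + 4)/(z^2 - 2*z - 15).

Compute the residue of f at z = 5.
Write f(z) = P(z)/Q(z) with P(z) = 2*z + 4 and Q(z) = z^2 - 2*z - 15.
The denominator factors as Q(z) = (z - 5)*(z + 3), so z = 5 is a simple zero of Q and P is analytic there; z = 5 is therefore a simple pole and
  Res(f, z₀) = P(z₀)/Q'(z₀).

Q'(z) = 2*z - 2, so Q'(5) = 8.
P(5) = 14.

Res(f, 5) = (14)/(8) = 7/4

Final answer: 7/4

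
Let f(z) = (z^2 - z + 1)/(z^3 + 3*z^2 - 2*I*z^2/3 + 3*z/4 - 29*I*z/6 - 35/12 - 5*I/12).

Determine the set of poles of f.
The singularities of f are the zeros of the denominator. Factoring,
  z^3 + 3*z^2 - 2*I*z^2/3 + 3*z/4 - 29*I*z/6 - 35/12 - 5*I/12 = (z + 3 + I)*(z + 1/2 - I)*(z - 1/2 - 2*I/3)
so the candidates are z = -3 - I, z = -1/2 + I, z = 1/2 + 2*I/3.

Check the numerator P(z) = z^2 - z + 1 at each one:
  P(-3 - I) = 12 + 7*I ≠ 0, so z = -3 - I is a (simple) pole.
  P(-1/2 + I) = 3/4 - 2*I ≠ 0, so z = -1/2 + I is a (simple) pole.
  P(1/2 + 2*I/3) = 11/36 ≠ 0, so z = 1/2 + 2*I/3 is a (simple) pole.

Poles of f: {-3 - I, -1/2 + I, 1/2 + 2*I/3}

Final answer: {-3 - I, -1/2 + I, 1/2 + 2*I/3}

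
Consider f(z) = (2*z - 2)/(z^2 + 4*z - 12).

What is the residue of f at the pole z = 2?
Write f(z) = P(z)/Q(z) with P(z) = 2*z - 2 and Q(z) = z^2 + 4*z - 12.
The denominator factors as Q(z) = (z + 6)*(z - 2), so z = 2 is a simple zero of Q and P is analytic there; z = 2 is therefore a simple pole and
  Res(f, z₀) = P(z₀)/Q'(z₀).

Q'(z) = 2*z + 4, so Q'(2) = 8.
P(2) = 2.

Res(f, 2) = (2)/(8) = 1/4

Final answer: 1/4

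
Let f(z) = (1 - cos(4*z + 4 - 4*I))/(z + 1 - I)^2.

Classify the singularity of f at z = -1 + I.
Let u = z + 1 - I. The argument of cos is 4*z + 4 - 4*I = 4u, so
  f = (1 - cos(4u))/u^2 = ((4u)^2/2 - (4u)^4/24 + ...)/u^2 = 8 - (32/3)*u^2 + ...
The Laurent expansion about u = 0 has no negative powers; equivalently lim_{z→-1 + I} f(z) = 8 exists and is finite.
So the singularity is removable.

Final answer: removable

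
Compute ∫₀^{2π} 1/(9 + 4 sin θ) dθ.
Call the integral J. The integrand is 2π-periodic and we integrate over a full period, so shifting θ does not change the value (θ → θ + π/2 turns sin θ into cos θ). Hence
  J = ∫₀^{2π} dθ/(9 + 4 cos θ).
Put z = e^{iθ}: then cos θ = (z + 1/z)/2, dθ = dz/(iz), and z runs once counterclockwise around |z| = 1:
  J = ∮_{|z|=1} 1/(9 + 4*(z + 1/z)/2) · dz/(iz) = (2/i) ∮_{|z|=1} dz/(4*z^2 + 18*z + 4).
The roots of 4*z^2 + 18*z + 4 are z = (-9 ± sqrt(9^2 - 4^2))/4, with sqrt(65) = sqrt(65); their product is 1, so only z₊ = -9/4 + sqrt(65)/4 lies inside the unit circle (z₋ = -9/4 - sqrt(65)/4 lies outside).
z₊ is a simple zero of q(z) = 4*z^2 + 18*z + 4, so Res(1/q, z₊) = 1/q'(z₊) with q'(z) = 8*z + 18; and q'(z₊) = 4*(z₊ - z₋) = 2*sqrt(65).
Therefore J = (2/i) · 2πi · 1/(2*sqrt(65)) = 2*pi/(sqrt(65)) = 2*sqrt(65)*pi/65

Final answer: 2*sqrt(65)*pi/65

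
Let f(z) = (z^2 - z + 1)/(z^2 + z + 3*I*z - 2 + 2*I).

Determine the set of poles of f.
{-1 - I, -2*I}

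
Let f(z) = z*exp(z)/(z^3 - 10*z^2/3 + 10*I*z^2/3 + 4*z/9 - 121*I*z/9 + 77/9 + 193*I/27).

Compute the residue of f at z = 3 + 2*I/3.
(1167/16354 - 3339*I/16354)*exp(3 + 2*I/3)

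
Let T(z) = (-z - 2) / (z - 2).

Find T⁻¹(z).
(2*z - 2)/(z + 1)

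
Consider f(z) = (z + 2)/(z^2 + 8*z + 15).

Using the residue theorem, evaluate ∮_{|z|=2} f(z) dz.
0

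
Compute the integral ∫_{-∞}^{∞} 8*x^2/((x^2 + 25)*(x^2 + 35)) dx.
Let f(z) = 8*z^2/((z^2 + 25)*(z^2 + 35)). The denominator has no real zeros and deg Q - deg P = 2 ≥ 2, so the integral of f over the upper semicircle |z| = R tends to 0 as R → ∞. Closing the contour in the upper half-plane,
  ∫_{-∞}^{∞} f(x) dx = 2πi · Σ Res(f, z_k)  over the poles with Im z_k > 0.

Zeros of the denominator: z^2 + 25 = 0 gives z = ±5*I; z^2 + 35 = 0 gives z = ±sqrt(35)*I.
Upper half-plane: z = 5*I, z = sqrt(35)*I (simple).

Each pole is a simple zero of Q(z) = z^4 + 60*z^2 + 875, so Res(f, z₀) = P(z₀)/Q'(z₀) with P(z) = 8*z^2, Q'(z) = 4*z^3 + 120*z:
  Res(f, 5*I) = (-200)/(100*I) = 2*I
  Res(f, sqrt(35)*I) = (-280)/(-20*sqrt(35)*I) = -2*sqrt(35)*I/5

Sum of residues: 2*I*(5 - sqrt(35))/5
∫_{-∞}^{∞} f(x) dx = 2πi · (2*I*(5 - sqrt(35))/5) = 4*pi*(-5 + sqrt(35))/5

Final answer: 4*pi*(-5 + sqrt(35))/5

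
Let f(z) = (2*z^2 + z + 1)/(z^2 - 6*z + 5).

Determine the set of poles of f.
The singularities of f are the zeros of the denominator. Factoring,
  z^2 - 6*z + 5 = (z - 5)*(z - 1)
so the candidates are z = 5, z = 1.

Check the numerator P(z) = 2*z^2 + z + 1 at each one:
  P(5) = 56 ≠ 0, so z = 5 is a (simple) pole.
  P(1) = 4 ≠ 0, so z = 1 is a (simple) pole.

Poles of f: {1, 5}

Final answer: {1, 5}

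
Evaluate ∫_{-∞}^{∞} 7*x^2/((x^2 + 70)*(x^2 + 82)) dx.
Let f(z) = 7*z^2/((z^2 + 70)*(z^2 + 82)). The denominator has no real zeros and deg Q - deg P = 2 ≥ 2, so the integral of f over the upper semicircle |z| = R tends to 0 as R → ∞. Closing the contour in the upper half-plane,
  ∫_{-∞}^{∞} f(x) dx = 2πi · Σ Res(f, z_k)  over the poles with Im z_k > 0.

Zeros of the denominator: z^2 + 82 = 0 gives z = ±sqrt(82)*I; z^2 + 70 = 0 gives z = ±sqrt(70)*I.
Upper half-plane: z = sqrt(70)*I, z = sqrt(82)*I (simple).

Each pole is a simple zero of Q(z) = z^4 + 152*z^2 + 5740, so Res(f, z₀) = P(z₀)/Q'(z₀) with P(z) = 7*z^2, Q'(z) = 4*z^3 + 304*z:
  Res(f, sqrt(70)*I) = (-490)/(24*sqrt(70)*I) = 7*sqrt(70)*I/24
  Res(f, sqrt(82)*I) = (-574)/(-24*sqrt(82)*I) = -7*sqrt(82)*I/24

Sum of residues: 7*I*(-sqrt(82) + sqrt(70))/24
∫_{-∞}^{∞} f(x) dx = 2πi · (7*I*(-sqrt(82) + sqrt(70))/24) = 7*pi*(-sqrt(70) + sqrt(82))/12

Final answer: 7*pi*(-sqrt(70) + sqrt(82))/12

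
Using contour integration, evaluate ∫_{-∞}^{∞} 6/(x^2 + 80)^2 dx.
3*sqrt(5)*pi/1600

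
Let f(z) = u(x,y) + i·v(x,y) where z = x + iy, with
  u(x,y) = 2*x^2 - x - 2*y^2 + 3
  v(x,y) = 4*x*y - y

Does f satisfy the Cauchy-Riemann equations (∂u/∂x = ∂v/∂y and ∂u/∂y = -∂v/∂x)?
∂u/∂x = 4*x - 1
∂v/∂y = 4*x - 1
∂u/∂y = -4*y
∂v/∂x = 4*y
∂u/∂x = ∂v/∂y and ∂u/∂y = -∂v/∂x hold identically; f is analytic.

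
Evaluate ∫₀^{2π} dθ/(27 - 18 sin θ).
Call the integral J. The integrand is 2π-periodic and we integrate over a full period, so shifting θ does not change the value (θ → θ + π/2 turns sin θ into cos θ; θ → θ + π flips the sign of the trig term). Hence
  J = ∫₀^{2π} dθ/(27 + 18 cos θ).
Put z = e^{iθ}: then cos θ = (z + 1/z)/2, dθ = dz/(iz), and z runs once counterclockwise around |z| = 1:
  J = ∮_{|z|=1} 1/(27 + 18*(z + 1/z)/2) · dz/(iz) = (2/i) ∮_{|z|=1} dz/(18*z^2 + 54*z + 18).
The roots of 18*z^2 + 54*z + 18 are z = (-27 ± sqrt(27^2 - 18^2))/18, with sqrt(405) = 9*sqrt(5); their product is 1, so only z₊ = -3/2 + sqrt(5)/2 lies inside the unit circle (z₋ = -3/2 - sqrt(5)/2 lies outside).
z₊ is a simple zero of q(z) = 18*z^2 + 54*z + 18, so Res(1/q, z₊) = 1/q'(z₊) with q'(z) = 36*z + 54; and q'(z₊) = 18*(z₊ - z₋) = 18*sqrt(5).
Therefore J = (2/i) · 2πi · 1/(18*sqrt(5)) = 2*pi/(9*sqrt(5)) = 2*sqrt(5)*pi/45

Final answer: 2*sqrt(5)*pi/45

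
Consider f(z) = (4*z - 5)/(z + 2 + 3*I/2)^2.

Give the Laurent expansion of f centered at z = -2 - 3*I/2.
(-13 - 6*I)/(z + 2 + 3*I/2)^2 + 4/(z + 2 + 3*I/2)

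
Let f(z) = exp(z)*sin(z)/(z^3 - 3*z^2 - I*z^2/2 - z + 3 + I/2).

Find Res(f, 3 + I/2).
Write f(z) = P(z)/Q(z) with P(z) = exp(z)*sin(z) and Q(z) = z^3 - 3*z^2 - I*z^2/2 - z + 3 + I/2.
The denominator factors as Q(z) = (z - 3 - I/2)*(z + 1)*(z - 1), so z = 3 + I/2 is a simple zero of Q and P is analytic there; z = 3 + I/2 is therefore a simple pole and
  Res(f, z₀) = P(z₀)/Q'(z₀).

Q'(z) = 3*z^2 - 6*z - I*z - 1, so Q'(3 + I/2) = 31/4 + 3*I.
P(3 + I/2) = exp(3 + I/2)*sin(3 + I/2).

Res(f, 3 + I/2) = (exp(3 + I/2)*sin(3 + I/2))/(31/4 + 3*I) = (124/1105 - 48*I/1105)*exp(3 + I/2)*sin(3 + I/2)

Final answer: (124/1105 - 48*I/1105)*exp(3 + I/2)*sin(3 + I/2)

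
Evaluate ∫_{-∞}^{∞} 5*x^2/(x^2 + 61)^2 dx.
Let f(z) = 5*z^2/(z^2 + 61)^2. The denominator has no real zeros and deg Q - deg P = 2 ≥ 2, so the integral of f over the upper semicircle |z| = R tends to 0 as R → ∞. Closing the contour in the upper half-plane,
  ∫_{-∞}^{∞} f(x) dx = 2πi · Σ Res(f, z_k)  over the poles with Im z_k > 0.

Zeros of the denominator: z^2 + 61 = 0 gives z = ±sqrt(61)*I.
Upper half-plane: z = sqrt(61)*I (a pole of order 2).

Write f(z) = g(z)/(z - sqrt(61)*I)^2 with g(z) = 5*z^2/(z + sqrt(61)*I)^2. For a double pole, Res(f, z₀) = g'(z₀):
  g'(z) = 10*sqrt(61)*I*z/(z + sqrt(61)*I)^3
  Res(f, sqrt(61)*I) = g'(sqrt(61)*I) = -5*sqrt(61)*I/244

∫_{-∞}^{∞} f(x) dx = 2πi · (-5*sqrt(61)*I/244) = 5*sqrt(61)*pi/122

Final answer: 5*sqrt(61)*pi/122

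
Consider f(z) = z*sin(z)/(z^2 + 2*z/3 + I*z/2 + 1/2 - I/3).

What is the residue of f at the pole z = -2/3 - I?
(-70/97 + 12*I/97)*sin(2/3 + I)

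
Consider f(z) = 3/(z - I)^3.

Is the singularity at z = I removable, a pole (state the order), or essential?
Write f(z) = g(z)/(z - I)^3 with g(z) = 3.
g is entire and g(I) = 3 ≠ 0, so no factor of (z - I) cancels: the Laurent expansion of f about z = I starts at the power -3, i.e. lim_{z→z₀} (z - z₀)^3 f(z) = 3 is finite and nonzero.
So z = I is a pole of order 3.

Final answer: pole of order 3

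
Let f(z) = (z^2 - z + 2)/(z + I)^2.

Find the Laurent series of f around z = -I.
Put w = z - (-I), i.e. z = w - I. The denominator is w^2, so it suffices to rewrite the numerator in powers of w.

P(z) = z^2 - z + 2
P(w - I) = 1 + I + (-1 - 2*I)*w + w^2

Dividing each term by w^2:
  f = (1 + I)/w^2 + (-1 - 2*I)/w + 1

Substituting back w = z + I:
  f(z) = (1 + I)/(z + I)^2 + (-1 - 2*I)/(z + I) + 1

The series is finite because the numerator is a polynomial; the negative powers form the principal part, and the coefficient of 1/(z + I) gives Res(f, -I) = -1 - 2*I.

Final answer: (1 + I)/(z + I)^2 + (-1 - 2*I)/(z + I) + 1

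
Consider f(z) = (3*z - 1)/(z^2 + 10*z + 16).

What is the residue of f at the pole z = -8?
Write f(z) = P(z)/Q(z) with P(z) = 3*z - 1 and Q(z) = z^2 + 10*z + 16.
The denominator factors as Q(z) = (z + 8)*(z + 2), so z = -8 is a simple zero of Q and P is analytic there; z = -8 is therefore a simple pole and
  Res(f, z₀) = P(z₀)/Q'(z₀).

Q'(z) = 2*z + 10, so Q'(-8) = -6.
P(-8) = -25.

Res(f, -8) = (-25)/(-6) = 25/6

Final answer: 25/6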